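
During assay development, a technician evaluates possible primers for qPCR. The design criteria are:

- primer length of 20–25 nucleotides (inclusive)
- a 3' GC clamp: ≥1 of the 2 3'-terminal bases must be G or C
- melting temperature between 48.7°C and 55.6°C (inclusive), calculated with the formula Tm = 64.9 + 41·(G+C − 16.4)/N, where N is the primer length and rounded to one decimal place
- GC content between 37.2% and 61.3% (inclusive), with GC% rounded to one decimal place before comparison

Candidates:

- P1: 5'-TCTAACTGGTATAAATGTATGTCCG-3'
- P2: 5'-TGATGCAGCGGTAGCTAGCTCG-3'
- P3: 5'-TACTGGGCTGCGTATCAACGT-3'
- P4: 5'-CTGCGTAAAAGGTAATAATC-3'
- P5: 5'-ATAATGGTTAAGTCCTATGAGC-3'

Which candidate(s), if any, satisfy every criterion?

P1 (25 nt, A=7 T=9 G=5 C=4): length 25 ✓; 3' end CG has 2 G/C ✓; Tm = 64.9 + 41·(9 − 16.4)/25 = 52.8°C ✓; GC 9/25 = 36.0%, outside 37.2–61.3% ✗ — fails.
P2 (22 nt, A=4 T=5 G=8 C=5): length 22 ✓; 3' end CG has 2 G/C ✓; Tm = 64.9 + 41·(13 − 16.4)/22 = 58.6°C, outside 48.7–55.6°C ✗; GC 13/22 = 59.1% ✓ — fails.
P3 (21 nt, A=4 T=6 G=6 C=5): length 21 ✓; 3' end GT has 1 G/C ✓; Tm = 64.9 + 41·(11 − 16.4)/21 = 54.4°C ✓; GC 11/21 = 52.4% ✓ — passes.
P4 (20 nt, A=8 T=5 G=4 C=3): length 20 ✓; 3' end TC has 1 G/C ✓; Tm = 64.9 + 41·(7 − 16.4)/20 = 45.6°C, outside 48.7–55.6°C ✗; GC 7/20 = 35.0%, outside 37.2–61.3% ✗ — fails.
P5 (22 nt, A=7 T=7 G=5 C=3): length 22 ✓; 3' end GC has 2 G/C ✓; Tm = 64.9 + 41·(8 − 16.4)/22 = 49.2°C ✓; GC 8/22 = 36.4%, outside 37.2–61.3% ✗ — fails.

P3 only.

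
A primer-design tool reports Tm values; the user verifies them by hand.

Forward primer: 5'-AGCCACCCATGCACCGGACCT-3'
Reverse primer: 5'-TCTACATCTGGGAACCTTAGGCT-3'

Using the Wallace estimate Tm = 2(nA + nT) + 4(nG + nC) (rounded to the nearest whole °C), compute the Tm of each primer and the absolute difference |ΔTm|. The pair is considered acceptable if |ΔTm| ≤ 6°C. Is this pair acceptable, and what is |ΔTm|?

Forward: A=5 T=2 G=4 C=10 → Tm = 2·7 + 4·14 = 70°C.
Reverse: A=5 T=7 G=5 C=6 → Tm = 2·12 + 4·11 = 68°C.
|ΔTm| = |70 − 68| = 2°C, ≤ 6°C.

|ΔTm| = 2°C; the pair is acceptable.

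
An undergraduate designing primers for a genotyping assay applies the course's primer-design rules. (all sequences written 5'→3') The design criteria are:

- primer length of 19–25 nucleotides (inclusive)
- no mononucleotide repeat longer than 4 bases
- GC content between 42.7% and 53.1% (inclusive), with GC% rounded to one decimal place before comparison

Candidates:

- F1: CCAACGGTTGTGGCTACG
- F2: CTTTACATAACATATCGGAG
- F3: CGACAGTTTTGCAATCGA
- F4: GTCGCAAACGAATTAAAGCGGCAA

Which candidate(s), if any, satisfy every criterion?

F1 (18 nt, A=3 T=4 G=6 C=5): length 18, outside 19–25 ✗; longest run = 2 ✓; GC 11/18 = 61.1%, outside 42.7–53.1% ✗ — fails.
F2 (20 nt, A=7 T=6 G=3 C=4): length 20 ✓; longest run = 3 ✓; GC 7/20 = 35.0%, outside 42.7–53.1% ✗ — fails.
F3 (18 nt, A=5 T=5 G=4 C=4): length 18, outside 19–25 ✗; longest run = 4 ✓; GC 8/18 = 44.4% ✓ — fails.
F4 (24 nt, A=10 T=3 G=6 C=5): length 24 ✓; longest run = 3 ✓; GC 11/24 = 45.8% ✓ — passes.

F4 only.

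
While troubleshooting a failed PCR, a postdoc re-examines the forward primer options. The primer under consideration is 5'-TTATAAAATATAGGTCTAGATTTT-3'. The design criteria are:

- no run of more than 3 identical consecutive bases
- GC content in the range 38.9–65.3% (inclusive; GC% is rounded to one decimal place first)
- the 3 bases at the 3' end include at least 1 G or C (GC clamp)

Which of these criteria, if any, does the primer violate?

Base counts: A=9, T=11, G=3, C=1 (length 24).
homopolymer run: longest run = 4, exceeds 3 ✗
GC content: GC 4/24 = 16.7%, outside 38.9–65.3% ✗
GC clamp: 3' end TTT has 0 G/C, need ≥1 ✗

Fails: homopolymer run, GC content, GC clamp.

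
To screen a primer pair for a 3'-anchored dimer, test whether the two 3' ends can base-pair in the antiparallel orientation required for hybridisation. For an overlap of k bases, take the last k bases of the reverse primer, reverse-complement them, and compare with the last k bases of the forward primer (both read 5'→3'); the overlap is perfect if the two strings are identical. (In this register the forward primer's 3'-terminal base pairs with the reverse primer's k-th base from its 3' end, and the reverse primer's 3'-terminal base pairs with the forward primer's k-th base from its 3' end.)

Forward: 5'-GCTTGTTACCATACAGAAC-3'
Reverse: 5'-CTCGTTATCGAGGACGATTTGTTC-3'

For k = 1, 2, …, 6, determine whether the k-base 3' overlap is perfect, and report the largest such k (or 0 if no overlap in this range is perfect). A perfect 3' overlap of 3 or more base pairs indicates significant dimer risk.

Last 6 bases (5'→3') — forward …CAGAAC, reverse …TTGTTC.
Reverse complement of the reverse primer's last 6 bases: GAACAA; its first k bases are the reverse complement of the reverse primer's last k bases, so a perfect k-base overlap needs the forward primer's last k bases to equal them.
Comparing (forward last k vs required): k=1: C vs G ✗; k=2: AC vs GA ✗; k=3: AAC vs GAA ✗; k=4: GAAC vs GAAC ✓; k=5: AGAAC vs GAACA ✗; k=6: CAGAAC vs GAACAA ✗.
Only k = 4 is perfect, so the longest perfect 3' overlap is 4.

Longest perfect overlap: 4 complementary base pairs; significant dimer risk (threshold 3).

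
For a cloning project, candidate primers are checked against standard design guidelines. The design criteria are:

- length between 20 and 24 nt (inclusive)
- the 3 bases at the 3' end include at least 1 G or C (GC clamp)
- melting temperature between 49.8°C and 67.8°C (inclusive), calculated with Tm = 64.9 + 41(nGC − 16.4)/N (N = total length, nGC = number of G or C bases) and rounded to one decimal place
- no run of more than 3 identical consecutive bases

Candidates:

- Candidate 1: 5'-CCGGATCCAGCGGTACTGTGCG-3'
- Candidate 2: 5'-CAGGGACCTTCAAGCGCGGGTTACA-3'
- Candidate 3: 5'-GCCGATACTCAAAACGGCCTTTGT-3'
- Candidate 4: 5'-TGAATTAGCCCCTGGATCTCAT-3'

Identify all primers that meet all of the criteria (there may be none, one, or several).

Candidate 1 only.

Candidate 1 (22 nt, A=3 T=4 G=8 C=7): length 22 ✓; 3' end GCG has 3 G/C ✓; Tm = 64.9 + 41·(15 − 16.4)/22 = 62.3°C ✓; longest run = 2 ✓ — passes.
Candidate 2 (25 nt, A=6 T=4 G=8 C=7): length 25, outside 20–24 ✗; 3' end ACA has 1 G/C ✓; Tm = 64.9 + 41·(15 − 16.4)/25 = 62.6°C ✓; longest run = 3 ✓ — fails.
Candidate 3 (24 nt, A=6 T=6 G=5 C=7): length 24 ✓; 3' end TGT has 1 G/C ✓; Tm = 64.9 + 41·(12 − 16.4)/24 = 57.4°C ✓; longest run = 4, exceeds 3 ✗ — fails.
Candidate 4 (22 nt, A=5 T=7 G=4 C=6): length 22 ✓; 3' end CAT has 1 G/C ✓; Tm = 64.9 + 41·(10 − 16.4)/22 = 53.0°C ✓; longest run = 4, exceeds 3 ✗ — fails.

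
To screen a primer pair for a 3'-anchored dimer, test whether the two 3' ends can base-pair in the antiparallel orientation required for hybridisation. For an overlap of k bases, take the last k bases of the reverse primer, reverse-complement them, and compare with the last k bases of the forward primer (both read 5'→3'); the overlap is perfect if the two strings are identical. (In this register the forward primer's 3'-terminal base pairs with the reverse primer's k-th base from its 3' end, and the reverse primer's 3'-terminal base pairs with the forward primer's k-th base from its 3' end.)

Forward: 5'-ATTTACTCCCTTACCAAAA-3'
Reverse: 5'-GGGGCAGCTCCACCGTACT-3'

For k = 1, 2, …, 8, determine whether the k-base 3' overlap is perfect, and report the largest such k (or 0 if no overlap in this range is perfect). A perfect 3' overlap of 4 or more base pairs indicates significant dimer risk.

Last 8 bases (5'→3') — forward …TACCAAAA, reverse …ACCGTACT.
Reverse complement of the reverse primer's last 8 bases: AGTACGGT; its first k bases are the reverse complement of the reverse primer's last k bases, so a perfect k-base overlap needs the forward primer's last k bases to equal them.
Comparing (forward last k vs required): k=1: A vs A ✓; k=2: AA vs AG ✗; k=3: AAA vs AGT ✗; k=4: AAAA vs AGTA ✗; k=5: CAAAA vs AGTAC ✗; k=6: CCAAAA vs AGTACG ✗; k=7: ACCAAAA vs AGTACGG ✗; k=8: TACCAAAA vs AGTACGGT ✗.
Only k = 1 is perfect, so the longest perfect 3' overlap is 1.

Longest perfect overlap: 1 complementary base pair; below the dimer-risk threshold (threshold 4).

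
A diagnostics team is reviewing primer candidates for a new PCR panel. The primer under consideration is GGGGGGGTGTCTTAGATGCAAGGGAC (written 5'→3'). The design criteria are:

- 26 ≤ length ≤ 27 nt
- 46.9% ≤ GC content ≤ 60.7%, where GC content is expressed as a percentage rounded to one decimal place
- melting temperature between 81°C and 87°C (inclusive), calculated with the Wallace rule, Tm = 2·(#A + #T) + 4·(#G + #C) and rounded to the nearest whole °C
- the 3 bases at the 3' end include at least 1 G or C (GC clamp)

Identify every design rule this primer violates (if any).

Fails: GC content.

Base counts: A=5, T=5, G=13, C=3 (length 26).
length: length 26 ✓
GC content: GC 16/26 = 61.5%, outside 46.9–60.7% ✗
Tm: Tm = 2·10 + 4·16 = 84°C ✓
GC clamp: 3' end GAC has 2 G/C ✓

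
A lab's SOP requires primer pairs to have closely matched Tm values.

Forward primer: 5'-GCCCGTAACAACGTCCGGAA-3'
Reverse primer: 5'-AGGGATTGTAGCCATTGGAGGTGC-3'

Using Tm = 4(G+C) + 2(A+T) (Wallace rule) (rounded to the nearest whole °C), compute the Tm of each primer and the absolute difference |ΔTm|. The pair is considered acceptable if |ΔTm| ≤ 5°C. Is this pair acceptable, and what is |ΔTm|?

Forward: A=6 T=2 G=5 C=7 → Tm = 2·8 + 4·12 = 64°C.
Reverse: A=5 T=6 G=10 C=3 → Tm = 2·11 + 4·13 = 74°C.
|ΔTm| = |64 − 74| = 10°C, > 5°C.

|ΔTm| = 10°C; the pair is not acceptable.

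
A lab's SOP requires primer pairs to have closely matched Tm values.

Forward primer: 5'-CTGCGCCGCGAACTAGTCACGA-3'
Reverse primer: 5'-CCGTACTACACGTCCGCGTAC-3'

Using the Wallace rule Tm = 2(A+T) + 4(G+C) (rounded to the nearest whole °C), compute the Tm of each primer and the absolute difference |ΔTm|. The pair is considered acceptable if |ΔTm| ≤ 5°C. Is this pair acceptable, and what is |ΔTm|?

Forward: A=5 T=3 G=6 C=8 → Tm = 2·8 + 4·14 = 72°C.
Reverse: A=4 T=4 G=4 C=9 → Tm = 2·8 + 4·13 = 68°C.
|ΔTm| = |72 − 68| = 4°C, ≤ 5°C.

|ΔTm| = 4°C; the pair is acceptable.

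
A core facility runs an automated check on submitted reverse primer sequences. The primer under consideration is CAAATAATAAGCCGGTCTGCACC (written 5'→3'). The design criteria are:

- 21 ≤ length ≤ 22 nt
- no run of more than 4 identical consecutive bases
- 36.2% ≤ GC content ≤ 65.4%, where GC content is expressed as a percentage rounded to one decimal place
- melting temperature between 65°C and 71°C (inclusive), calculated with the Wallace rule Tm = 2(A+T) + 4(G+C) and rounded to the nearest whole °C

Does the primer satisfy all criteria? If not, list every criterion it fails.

Base counts: A=8, T=4, G=4, C=7 (length 23).
length: length 23, outside 21–22 ✗
homopolymer run: longest run = 3 ✓
GC content: GC 11/23 = 47.8% ✓
Tm: Tm = 2·12 + 4·11 = 68°C ✓

Fails: length.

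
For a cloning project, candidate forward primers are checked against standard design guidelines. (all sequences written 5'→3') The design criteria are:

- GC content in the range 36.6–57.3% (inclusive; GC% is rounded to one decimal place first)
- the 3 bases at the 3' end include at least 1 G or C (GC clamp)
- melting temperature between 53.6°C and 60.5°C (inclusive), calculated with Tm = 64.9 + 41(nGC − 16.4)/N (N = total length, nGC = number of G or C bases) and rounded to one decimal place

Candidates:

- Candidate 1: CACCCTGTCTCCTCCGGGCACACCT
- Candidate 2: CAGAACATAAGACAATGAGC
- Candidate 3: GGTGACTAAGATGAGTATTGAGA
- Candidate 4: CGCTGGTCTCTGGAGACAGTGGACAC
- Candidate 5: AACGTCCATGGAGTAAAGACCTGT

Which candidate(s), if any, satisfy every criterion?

Candidate 1 (25 nt, A=3 T=5 G=4 C=13): GC 17/25 = 68.0%, outside 36.6–57.3% ✗; 3' end CCT has 2 G/C ✓; Tm = 64.9 + 41·(17 − 16.4)/25 = 65.9°C, outside 53.6–60.5°C ✗ — fails.
Candidate 2 (20 nt, A=10 T=2 G=4 C=4): GC 8/20 = 40.0% ✓; 3' end AGC has 2 G/C ✓; Tm = 64.9 + 41·(8 − 16.4)/20 = 47.7°C, outside 53.6–60.5°C ✗ — fails.
Candidate 3 (23 nt, A=8 T=6 G=8 C=1): GC 9/23 = 39.1% ✓; 3' end AGA has 1 G/C ✓; Tm = 64.9 + 41·(9 − 16.4)/23 = 51.7°C, outside 53.6–60.5°C ✗ — fails.
Candidate 4 (26 nt, A=5 T=5 G=9 C=7): GC 16/26 = 61.5%, outside 36.6–57.3% ✗; 3' end CAC has 2 G/C ✓; Tm = 64.9 + 41·(16 − 16.4)/26 = 64.3°C, outside 53.6–60.5°C ✗ — fails.
Candidate 5 (24 nt, A=8 T=5 G=6 C=5): GC 11/24 = 45.8% ✓; 3' end TGT has 1 G/C ✓; Tm = 64.9 + 41·(11 − 16.4)/24 = 55.7°C ✓ — passes.

Candidate 5 only.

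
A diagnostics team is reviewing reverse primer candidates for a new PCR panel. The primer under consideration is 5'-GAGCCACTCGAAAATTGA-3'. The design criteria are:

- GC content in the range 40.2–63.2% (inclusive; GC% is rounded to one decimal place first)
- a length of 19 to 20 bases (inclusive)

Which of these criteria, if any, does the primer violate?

Base counts: A=7, T=3, G=4, C=4 (length 18).
GC content: GC 8/18 = 44.4% ✓
length: length 18, outside 19–20 ✗

Fails: length.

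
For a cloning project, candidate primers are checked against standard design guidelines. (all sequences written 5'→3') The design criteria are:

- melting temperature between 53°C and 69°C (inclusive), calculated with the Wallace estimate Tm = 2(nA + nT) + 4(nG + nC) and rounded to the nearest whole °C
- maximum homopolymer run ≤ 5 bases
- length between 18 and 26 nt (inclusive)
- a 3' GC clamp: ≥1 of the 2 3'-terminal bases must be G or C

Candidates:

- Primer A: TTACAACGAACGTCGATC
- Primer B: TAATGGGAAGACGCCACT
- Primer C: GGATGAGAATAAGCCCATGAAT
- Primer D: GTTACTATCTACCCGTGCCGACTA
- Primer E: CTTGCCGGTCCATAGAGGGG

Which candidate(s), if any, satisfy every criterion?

Primer B and Primer E.

Primer A (18 nt, A=6 T=4 G=3 C=5): Tm = 2·10 + 4·8 = 52°C, outside 53–69°C ✗; longest run = 2 ✓; length 18 ✓; 3' end TC has 1 G/C ✓ — fails.
Primer B (18 nt, A=6 T=3 G=5 C=4): Tm = 2·9 + 4·9 = 54°C ✓; longest run = 3 ✓; length 18 ✓; 3' end CT has 1 G/C ✓ — passes.
Primer C (22 nt, A=9 T=4 G=6 C=3): Tm = 2·13 + 4·9 = 62°C ✓; longest run = 3 ✓; length 22 ✓; 3' end AT has 0 G/C, need ≥1 ✗ — fails.
Primer D (24 nt, A=5 T=7 G=4 C=8): Tm = 2·12 + 4·12 = 72°C, outside 53–69°C ✗; longest run = 3 ✓; length 24 ✓; 3' end TA has 0 G/C, need ≥1 ✗ — fails.
Primer E (20 nt, A=3 T=4 G=8 C=5): Tm = 2·7 + 4·13 = 66°C ✓; longest run = 4 ✓; length 20 ✓; 3' end GG has 2 G/C ✓ — passes.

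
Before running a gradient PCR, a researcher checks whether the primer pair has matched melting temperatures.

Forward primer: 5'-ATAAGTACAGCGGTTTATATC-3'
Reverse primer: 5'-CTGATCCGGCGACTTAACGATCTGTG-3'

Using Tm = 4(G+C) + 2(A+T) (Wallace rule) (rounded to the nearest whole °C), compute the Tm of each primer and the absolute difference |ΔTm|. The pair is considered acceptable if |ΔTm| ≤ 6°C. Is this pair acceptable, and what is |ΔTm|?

|ΔTm| = 24°C; the pair is not acceptable.

Forward: A=7 T=7 G=4 C=3 → Tm = 2·14 + 4·7 = 56°C.
Reverse: A=5 T=7 G=7 C=7 → Tm = 2·12 + 4·14 = 80°C.
|ΔTm| = |56 − 80| = 24°C, > 6°C.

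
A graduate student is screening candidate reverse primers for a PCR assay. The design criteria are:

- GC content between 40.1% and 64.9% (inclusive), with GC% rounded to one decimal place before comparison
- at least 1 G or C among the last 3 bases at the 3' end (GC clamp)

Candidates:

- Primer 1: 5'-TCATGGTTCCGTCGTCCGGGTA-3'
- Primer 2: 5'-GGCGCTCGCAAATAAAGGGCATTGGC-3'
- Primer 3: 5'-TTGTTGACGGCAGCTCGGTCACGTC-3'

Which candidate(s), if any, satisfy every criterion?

Primer 1, Primer 2 and Primer 3.

Primer 1 (22 nt, A=2 T=7 G=7 C=6): GC 13/22 = 59.1% ✓; 3' end GTA has 1 G/C ✓ — passes.
Primer 2 (26 nt, A=7 T=4 G=9 C=6): GC 15/26 = 57.7% ✓; 3' end GGC has 3 G/C ✓ — passes.
Primer 3 (25 nt, A=3 T=7 G=8 C=7): GC 15/25 = 60.0% ✓; 3' end GTC has 2 G/C ✓ — passes.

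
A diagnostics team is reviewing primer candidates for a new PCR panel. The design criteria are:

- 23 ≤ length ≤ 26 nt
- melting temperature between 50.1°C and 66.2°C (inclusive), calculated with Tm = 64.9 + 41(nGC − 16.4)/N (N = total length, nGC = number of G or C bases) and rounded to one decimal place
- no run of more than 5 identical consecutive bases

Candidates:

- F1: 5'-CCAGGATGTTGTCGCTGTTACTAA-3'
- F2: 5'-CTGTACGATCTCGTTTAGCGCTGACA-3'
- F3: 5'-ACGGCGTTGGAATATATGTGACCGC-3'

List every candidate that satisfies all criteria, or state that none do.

F1 (24 nt, A=5 T=8 G=6 C=5): length 24 ✓; Tm = 64.9 + 41·(11 − 16.4)/24 = 55.7°C ✓; longest run = 2 ✓ — passes.
F2 (26 nt, A=5 T=8 G=6 C=7): length 26 ✓; Tm = 64.9 + 41·(13 − 16.4)/26 = 59.5°C ✓; longest run = 3 ✓ — passes.
F3 (25 nt, A=6 T=6 G=8 C=5): length 25 ✓; Tm = 64.9 + 41·(13 − 16.4)/25 = 59.3°C ✓; longest run = 2 ✓ — passes.

F1, F2 and F3.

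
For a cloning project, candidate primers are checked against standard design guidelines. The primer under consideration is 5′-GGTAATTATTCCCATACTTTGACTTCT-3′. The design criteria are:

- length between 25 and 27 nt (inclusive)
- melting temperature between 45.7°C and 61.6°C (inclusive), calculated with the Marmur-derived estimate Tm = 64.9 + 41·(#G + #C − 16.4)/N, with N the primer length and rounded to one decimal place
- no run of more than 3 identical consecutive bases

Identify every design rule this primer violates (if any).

Meets all criteria.

Base counts: A=6, T=12, G=3, C=6 (length 27).
length: length 27 ✓
Tm: Tm = 64.9 + 41·(9 − 16.4)/27 = 53.7°C ✓
homopolymer run: longest run = 3 ✓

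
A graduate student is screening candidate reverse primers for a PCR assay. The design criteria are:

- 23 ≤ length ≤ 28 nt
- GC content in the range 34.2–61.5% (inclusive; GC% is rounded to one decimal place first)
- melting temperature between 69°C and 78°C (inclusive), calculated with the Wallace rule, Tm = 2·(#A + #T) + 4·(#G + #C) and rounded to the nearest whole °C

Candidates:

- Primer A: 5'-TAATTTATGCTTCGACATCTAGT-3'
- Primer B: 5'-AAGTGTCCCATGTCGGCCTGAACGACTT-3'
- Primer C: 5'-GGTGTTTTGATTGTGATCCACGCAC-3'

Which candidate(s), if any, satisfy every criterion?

Primer A (23 nt, A=6 T=10 G=3 C=4): length 23 ✓; GC 7/23 = 30.4%, outside 34.2–61.5% ✗; Tm = 2·16 + 4·7 = 60°C, outside 69–78°C ✗ — fails.
Primer B (28 nt, A=6 T=7 G=7 C=8): length 28 ✓; GC 15/28 = 53.6% ✓; Tm = 2·13 + 4·15 = 86°C, outside 69–78°C ✗ — fails.
Primer C (25 nt, A=4 T=9 G=7 C=5): length 25 ✓; GC 12/25 = 48.0% ✓; Tm = 2·13 + 4·12 = 74°C ✓ — passes.

Primer C only.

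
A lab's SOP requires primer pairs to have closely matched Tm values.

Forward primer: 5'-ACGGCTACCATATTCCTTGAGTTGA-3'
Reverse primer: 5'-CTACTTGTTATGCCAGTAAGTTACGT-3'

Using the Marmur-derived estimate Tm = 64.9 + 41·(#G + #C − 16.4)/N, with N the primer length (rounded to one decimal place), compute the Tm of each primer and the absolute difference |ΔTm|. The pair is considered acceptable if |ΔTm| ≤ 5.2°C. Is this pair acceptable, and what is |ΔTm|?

Forward: G+C = 11, N = 25 → Tm = 64.9 + 41·(11 − 16.4)/25 = 56.0°C.
Reverse: G+C = 10, N = 26 → Tm = 64.9 + 41·(10 − 16.4)/26 = 54.8°C.
|ΔTm| = |56.0 − 54.8| = 1.2°C, ≤ 5.2°C.

|ΔTm| = 1.2°C; the pair is acceptable.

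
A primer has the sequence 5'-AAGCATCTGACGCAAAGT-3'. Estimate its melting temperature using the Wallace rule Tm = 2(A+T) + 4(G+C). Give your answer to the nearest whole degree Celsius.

Base counts: A=7, T=3, G=4, C=4 (length 18).
Tm = 2·(7+3) + 4·(4+4) = 2·10 + 4·8 = 20 + 32 = 52°C.

52°C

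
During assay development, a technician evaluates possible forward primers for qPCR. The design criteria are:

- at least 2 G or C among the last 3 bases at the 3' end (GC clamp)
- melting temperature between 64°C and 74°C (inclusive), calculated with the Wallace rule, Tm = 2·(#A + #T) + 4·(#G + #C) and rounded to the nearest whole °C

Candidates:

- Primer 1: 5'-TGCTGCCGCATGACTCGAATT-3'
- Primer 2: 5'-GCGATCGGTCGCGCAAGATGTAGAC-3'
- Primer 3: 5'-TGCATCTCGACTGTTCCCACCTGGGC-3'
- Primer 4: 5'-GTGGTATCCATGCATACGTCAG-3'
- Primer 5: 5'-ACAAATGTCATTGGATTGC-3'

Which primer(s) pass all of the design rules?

Primer 4 only.

Primer 1 (21 nt, A=4 T=6 G=5 C=6): 3' end ATT has 0 G/C, need ≥2 ✗; Tm = 2·10 + 4·11 = 64°C ✓ — fails.
Primer 2 (25 nt, A=6 T=4 G=9 C=6): 3' end GAC has 2 G/C ✓; Tm = 2·10 + 4·15 = 80°C, outside 64–74°C ✗ — fails.
Primer 3 (26 nt, A=3 T=7 G=6 C=10): 3' end GGC has 3 G/C ✓; Tm = 2·10 + 4·16 = 84°C, outside 64–74°C ✗ — fails.
Primer 4 (22 nt, A=5 T=6 G=6 C=5): 3' end CAG has 2 G/C ✓; Tm = 2·11 + 4·11 = 66°C ✓ — passes.
Primer 5 (19 nt, A=6 T=6 G=4 C=3): 3' end TGC has 2 G/C ✓; Tm = 2·12 + 4·7 = 52°C, outside 64–74°C ✗ — fails.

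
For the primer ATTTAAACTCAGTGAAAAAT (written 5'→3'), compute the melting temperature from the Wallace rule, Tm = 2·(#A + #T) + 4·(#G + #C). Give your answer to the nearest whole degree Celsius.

48°C

Base counts: A=10, T=6, G=2, C=2 (length 20).
Tm = 2·(10+6) + 4·(2+2) = 2·16 + 4·4 = 32 + 16 = 48°C.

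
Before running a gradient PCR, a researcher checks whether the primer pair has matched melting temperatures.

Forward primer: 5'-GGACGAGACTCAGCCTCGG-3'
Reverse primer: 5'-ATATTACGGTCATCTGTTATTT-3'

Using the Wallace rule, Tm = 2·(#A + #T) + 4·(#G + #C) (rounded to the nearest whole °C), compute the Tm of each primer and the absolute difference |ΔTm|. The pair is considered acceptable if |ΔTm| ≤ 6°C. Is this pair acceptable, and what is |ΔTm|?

Forward: A=4 T=2 G=7 C=6 → Tm = 2·6 + 4·13 = 64°C.
Reverse: A=5 T=11 G=3 C=3 → Tm = 2·16 + 4·6 = 56°C.
|ΔTm| = |64 − 56| = 8°C, > 6°C.

|ΔTm| = 8°C; the pair is not acceptable.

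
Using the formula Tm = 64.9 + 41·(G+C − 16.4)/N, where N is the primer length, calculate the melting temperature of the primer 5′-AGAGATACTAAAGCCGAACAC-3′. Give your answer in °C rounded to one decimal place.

50.5°C

Base counts: A=10, T=2, G=4, C=5; G+C = 9, N = 21.
Tm = 64.9 + 41·(9 − 16.4)/21 = 64.9 + -303.40/21 = 50.5°C.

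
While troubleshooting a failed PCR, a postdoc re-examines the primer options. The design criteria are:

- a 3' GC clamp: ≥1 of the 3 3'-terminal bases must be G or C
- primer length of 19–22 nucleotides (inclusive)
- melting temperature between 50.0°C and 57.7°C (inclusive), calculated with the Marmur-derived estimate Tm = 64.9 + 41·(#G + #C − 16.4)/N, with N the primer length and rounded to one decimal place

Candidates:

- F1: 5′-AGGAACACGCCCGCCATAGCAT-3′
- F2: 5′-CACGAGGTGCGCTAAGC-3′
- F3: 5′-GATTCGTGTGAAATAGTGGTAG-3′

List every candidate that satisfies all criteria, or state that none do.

F3 only.

F1 (22 nt, A=7 T=2 G=5 C=8): 3' end CAT has 1 G/C ✓; length 22 ✓; Tm = 64.9 + 41·(13 − 16.4)/22 = 58.6°C, outside 50.0–57.7°C ✗ — fails.
F2 (17 nt, A=4 T=2 G=6 C=5): 3' end AGC has 2 G/C ✓; length 17, outside 19–22 ✗; Tm = 64.9 + 41·(11 − 16.4)/17 = 51.9°C ✓ — fails.
F3 (22 nt, A=6 T=7 G=8 C=1): 3' end TAG has 1 G/C ✓; length 22 ✓; Tm = 64.9 + 41·(9 − 16.4)/22 = 51.1°C ✓ — passes.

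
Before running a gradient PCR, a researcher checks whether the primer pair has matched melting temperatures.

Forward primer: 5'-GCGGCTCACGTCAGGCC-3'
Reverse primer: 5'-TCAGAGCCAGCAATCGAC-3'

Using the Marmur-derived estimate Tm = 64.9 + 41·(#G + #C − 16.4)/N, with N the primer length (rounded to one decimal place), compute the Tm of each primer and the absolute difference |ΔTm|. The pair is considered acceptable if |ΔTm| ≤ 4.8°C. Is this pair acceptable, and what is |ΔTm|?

|ΔTm| = 6.4°C; the pair is not acceptable.

Forward: G+C = 13, N = 17 → Tm = 64.9 + 41·(13 − 16.4)/17 = 56.7°C.
Reverse: G+C = 10, N = 18 → Tm = 64.9 + 41·(10 − 16.4)/18 = 50.3°C.
|ΔTm| = |56.7 − 50.3| = 6.4°C, > 4.8°C.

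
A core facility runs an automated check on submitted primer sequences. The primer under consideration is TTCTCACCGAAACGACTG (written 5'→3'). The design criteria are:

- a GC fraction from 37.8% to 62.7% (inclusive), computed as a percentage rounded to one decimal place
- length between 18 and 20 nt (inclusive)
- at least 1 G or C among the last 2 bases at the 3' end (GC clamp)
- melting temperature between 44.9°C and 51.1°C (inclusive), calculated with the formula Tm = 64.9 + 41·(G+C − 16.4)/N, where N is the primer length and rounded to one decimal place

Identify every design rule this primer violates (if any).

Meets all criteria.

Base counts: A=5, T=4, G=3, C=6 (length 18).
GC content: GC 9/18 = 50.0% ✓
length: length 18 ✓
GC clamp: 3' end TG has 1 G/C ✓
Tm: Tm = 64.9 + 41·(9 − 16.4)/18 = 48.0°C ✓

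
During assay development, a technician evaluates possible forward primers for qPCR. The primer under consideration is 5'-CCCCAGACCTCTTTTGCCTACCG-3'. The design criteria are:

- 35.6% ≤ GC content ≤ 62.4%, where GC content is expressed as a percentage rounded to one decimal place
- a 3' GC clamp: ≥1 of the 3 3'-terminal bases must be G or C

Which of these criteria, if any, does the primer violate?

Meets all criteria.

Base counts: A=3, T=6, G=3, C=11 (length 23).
GC content: GC 14/23 = 60.9% ✓
GC clamp: 3' end CCG has 3 G/C ✓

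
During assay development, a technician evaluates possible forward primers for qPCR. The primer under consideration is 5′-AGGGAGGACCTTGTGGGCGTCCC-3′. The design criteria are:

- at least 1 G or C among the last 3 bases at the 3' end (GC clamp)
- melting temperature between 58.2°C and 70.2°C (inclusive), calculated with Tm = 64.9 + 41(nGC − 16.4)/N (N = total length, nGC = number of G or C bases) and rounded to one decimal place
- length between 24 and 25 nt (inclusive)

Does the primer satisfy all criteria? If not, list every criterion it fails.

Base counts: A=3, T=4, G=10, C=6 (length 23).
GC clamp: 3' end CCC has 3 G/C ✓
Tm: Tm = 64.9 + 41·(16 − 16.4)/23 = 64.2°C ✓
length: length 23, outside 24–25 ✗

Fails: length.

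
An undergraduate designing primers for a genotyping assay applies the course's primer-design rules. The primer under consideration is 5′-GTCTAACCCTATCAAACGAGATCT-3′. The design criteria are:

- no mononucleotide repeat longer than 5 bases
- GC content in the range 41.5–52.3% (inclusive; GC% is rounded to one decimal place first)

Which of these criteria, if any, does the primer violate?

Base counts: A=8, T=6, G=3, C=7 (length 24).
homopolymer run: longest run = 3 ✓
GC content: GC 10/24 = 41.7% ✓

Meets all criteria.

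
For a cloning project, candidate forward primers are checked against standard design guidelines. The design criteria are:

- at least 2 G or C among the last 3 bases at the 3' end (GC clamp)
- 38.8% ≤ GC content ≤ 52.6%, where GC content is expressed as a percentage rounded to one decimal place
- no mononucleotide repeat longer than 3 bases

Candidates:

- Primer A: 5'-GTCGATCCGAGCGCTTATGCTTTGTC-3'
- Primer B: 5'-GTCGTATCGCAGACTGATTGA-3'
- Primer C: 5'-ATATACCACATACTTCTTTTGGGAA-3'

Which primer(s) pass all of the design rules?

Primer A (26 nt, A=3 T=9 G=7 C=7): 3' end GTC has 2 G/C ✓; GC 14/26 = 53.8%, outside 38.8–52.6% ✗; longest run = 3 ✓ — fails.
Primer B (21 nt, A=5 T=6 G=6 C=4): 3' end TGA has 1 G/C, need ≥2 ✗; GC 10/21 = 47.6% ✓; longest run = 2 ✓ — fails.
Primer C (25 nt, A=8 T=9 G=3 C=5): 3' end GAA has 1 G/C, need ≥2 ✗; GC 8/25 = 32.0%, outside 38.8–52.6% ✗; longest run = 4, exceeds 3 ✗ — fails.

None of the candidates satisfy all criteria.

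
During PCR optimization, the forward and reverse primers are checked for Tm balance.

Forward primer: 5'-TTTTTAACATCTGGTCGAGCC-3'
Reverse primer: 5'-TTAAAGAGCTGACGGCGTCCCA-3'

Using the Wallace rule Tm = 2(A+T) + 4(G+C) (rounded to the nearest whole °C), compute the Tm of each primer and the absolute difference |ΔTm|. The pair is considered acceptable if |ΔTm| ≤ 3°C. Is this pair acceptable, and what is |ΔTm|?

Forward: A=4 T=8 G=4 C=5 → Tm = 2·12 + 4·9 = 60°C.
Reverse: A=6 T=4 G=6 C=6 → Tm = 2·10 + 4·12 = 68°C.
|ΔTm| = |60 − 68| = 8°C, > 3°C.

|ΔTm| = 8°C; the pair is not acceptable.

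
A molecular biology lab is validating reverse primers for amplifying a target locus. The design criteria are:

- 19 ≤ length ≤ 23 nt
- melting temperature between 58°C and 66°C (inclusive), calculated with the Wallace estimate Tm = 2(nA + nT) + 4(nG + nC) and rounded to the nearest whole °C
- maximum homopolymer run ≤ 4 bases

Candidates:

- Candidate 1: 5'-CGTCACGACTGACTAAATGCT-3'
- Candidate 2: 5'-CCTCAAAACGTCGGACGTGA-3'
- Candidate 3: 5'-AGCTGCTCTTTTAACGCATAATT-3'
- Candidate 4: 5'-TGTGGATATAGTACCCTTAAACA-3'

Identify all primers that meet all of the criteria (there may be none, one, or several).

Candidate 1 (21 nt, A=6 T=5 G=4 C=6): length 21 ✓; Tm = 2·11 + 4·10 = 62°C ✓; longest run = 3 ✓ — passes.
Candidate 2 (20 nt, A=6 T=3 G=5 C=6): length 20 ✓; Tm = 2·9 + 4·11 = 62°C ✓; longest run = 4 ✓ — passes.
Candidate 3 (23 nt, A=6 T=9 G=3 C=5): length 23 ✓; Tm = 2·15 + 4·8 = 62°C ✓; longest run = 4 ✓ — passes.
Candidate 4 (23 nt, A=8 T=7 G=4 C=4): length 23 ✓; Tm = 2·15 + 4·8 = 62°C ✓; longest run = 3 ✓ — passes.

Candidate 1, Candidate 2, Candidate 3 and Candidate 4.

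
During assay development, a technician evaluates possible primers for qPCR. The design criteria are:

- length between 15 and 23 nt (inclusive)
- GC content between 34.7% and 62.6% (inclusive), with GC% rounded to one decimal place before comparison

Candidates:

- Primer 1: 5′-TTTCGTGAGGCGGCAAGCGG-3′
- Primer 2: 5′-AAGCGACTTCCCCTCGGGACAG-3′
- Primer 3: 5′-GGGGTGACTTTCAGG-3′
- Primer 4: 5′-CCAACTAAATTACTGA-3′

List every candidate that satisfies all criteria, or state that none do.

Primer 1 (20 nt, A=3 T=4 G=9 C=4): length 20 ✓; GC 13/20 = 65.0%, outside 34.7–62.6% ✗ — fails.
Primer 2 (22 nt, A=5 T=3 G=6 C=8): length 22 ✓; GC 14/22 = 63.6%, outside 34.7–62.6% ✗ — fails.
Primer 3 (15 nt, A=2 T=4 G=7 C=2): length 15 ✓; GC 9/15 = 60.0% ✓ — passes.
Primer 4 (16 nt, A=7 T=4 G=1 C=4): length 16 ✓; GC 5/16 = 31.3%, outside 34.7–62.6% ✗ — fails.

Primer 3 only.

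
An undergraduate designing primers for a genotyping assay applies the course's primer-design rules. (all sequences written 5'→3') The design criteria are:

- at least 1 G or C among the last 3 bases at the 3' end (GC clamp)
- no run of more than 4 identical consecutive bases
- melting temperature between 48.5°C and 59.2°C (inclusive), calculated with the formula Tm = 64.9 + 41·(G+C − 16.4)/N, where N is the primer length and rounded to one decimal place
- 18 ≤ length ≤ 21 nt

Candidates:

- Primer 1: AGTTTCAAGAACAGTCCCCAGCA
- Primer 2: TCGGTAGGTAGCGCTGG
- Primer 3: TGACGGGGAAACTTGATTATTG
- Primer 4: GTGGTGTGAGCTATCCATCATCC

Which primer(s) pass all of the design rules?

Primer 1 (23 nt, A=8 T=4 G=4 C=7): 3' end GCA has 2 G/C ✓; longest run = 4 ✓; Tm = 64.9 + 41·(11 − 16.4)/23 = 55.3°C ✓; length 23, outside 18–21 ✗ — fails.
Primer 2 (17 nt, A=2 T=4 G=8 C=3): 3' end TGG has 2 G/C ✓; longest run = 2 ✓; Tm = 64.9 + 41·(11 − 16.4)/17 = 51.9°C ✓; length 17, outside 18–21 ✗ — fails.
Primer 3 (22 nt, A=6 T=7 G=7 C=2): 3' end TTG has 1 G/C ✓; longest run = 4 ✓; Tm = 64.9 + 41·(9 − 16.4)/22 = 51.1°C ✓; length 22, outside 18–21 ✗ — fails.
Primer 4 (23 nt, A=4 T=7 G=6 C=6): 3' end TCC has 2 G/C ✓; longest run = 2 ✓; Tm = 64.9 + 41·(12 − 16.4)/23 = 57.1°C ✓; length 23, outside 18–21 ✗ — fails.

None of the candidates satisfy all criteria.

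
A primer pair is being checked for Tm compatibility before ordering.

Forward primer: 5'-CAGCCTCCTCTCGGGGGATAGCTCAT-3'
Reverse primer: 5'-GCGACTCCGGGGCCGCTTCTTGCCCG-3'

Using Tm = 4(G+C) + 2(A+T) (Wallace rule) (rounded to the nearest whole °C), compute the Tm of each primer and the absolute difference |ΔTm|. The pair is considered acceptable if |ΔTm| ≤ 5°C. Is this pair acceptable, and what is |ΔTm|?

Forward: A=4 T=6 G=7 C=9 → Tm = 2·10 + 4·16 = 84°C.
Reverse: A=1 T=5 G=9 C=11 → Tm = 2·6 + 4·20 = 92°C.
|ΔTm| = |84 − 92| = 8°C, > 5°C.

|ΔTm| = 8°C; the pair is not acceptable.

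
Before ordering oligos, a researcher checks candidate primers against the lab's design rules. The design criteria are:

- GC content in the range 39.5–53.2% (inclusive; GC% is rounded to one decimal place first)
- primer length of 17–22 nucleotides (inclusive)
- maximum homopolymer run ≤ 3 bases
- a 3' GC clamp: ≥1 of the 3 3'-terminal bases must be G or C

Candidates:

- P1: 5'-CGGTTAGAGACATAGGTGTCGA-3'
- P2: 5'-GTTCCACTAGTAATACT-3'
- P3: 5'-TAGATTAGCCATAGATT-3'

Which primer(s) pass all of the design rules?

P1 (22 nt, A=6 T=5 G=8 C=3): GC 11/22 = 50.0% ✓; length 22 ✓; longest run = 2 ✓; 3' end CGA has 2 G/C ✓ — passes.
P2 (17 nt, A=5 T=6 G=2 C=4): GC 6/17 = 35.3%, outside 39.5–53.2% ✗; length 17 ✓; longest run = 2 ✓; 3' end ACT has 1 G/C ✓ — fails.
P3 (17 nt, A=6 T=6 G=3 C=2): GC 5/17 = 29.4%, outside 39.5–53.2% ✗; length 17 ✓; longest run = 2 ✓; 3' end ATT has 0 G/C, need ≥1 ✗ — fails.

P1 only.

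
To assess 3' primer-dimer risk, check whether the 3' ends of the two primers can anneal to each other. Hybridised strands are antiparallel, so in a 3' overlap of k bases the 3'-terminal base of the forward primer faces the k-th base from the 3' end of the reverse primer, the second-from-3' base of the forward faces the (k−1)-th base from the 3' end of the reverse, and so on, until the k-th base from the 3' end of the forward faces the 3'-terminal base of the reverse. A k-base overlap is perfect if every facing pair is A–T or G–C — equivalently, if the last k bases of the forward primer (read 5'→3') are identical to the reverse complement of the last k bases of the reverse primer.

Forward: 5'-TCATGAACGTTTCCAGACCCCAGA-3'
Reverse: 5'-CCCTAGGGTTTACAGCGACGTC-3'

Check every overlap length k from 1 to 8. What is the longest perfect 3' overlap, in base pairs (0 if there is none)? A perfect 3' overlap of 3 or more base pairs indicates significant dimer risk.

Last 8 bases (5'→3') — forward …ACCCCAGA, reverse …GCGACGTC.
Reverse complement of the reverse primer's last 8 bases: GACGTCGC; its first k bases are the reverse complement of the reverse primer's last k bases, so a perfect k-base overlap needs the forward primer's last k bases to equal them.
Comparing (forward last k vs required): k=1: A vs G ✗; k=2: GA vs GA ✓; k=3: AGA vs GAC ✗; k=4: CAGA vs GACG ✗; k=5: CCAGA vs GACGT ✗; k=6: CCCAGA vs GACGTC ✗; k=7: CCCCAGA vs GACGTCG ✗; k=8: ACCCCAGA vs GACGTCGC ✗.
Only k = 2 is perfect, so the longest perfect 3' overlap is 2.

Longest perfect overlap: 2 complementary base pairs; below the dimer-risk threshold (threshold 3).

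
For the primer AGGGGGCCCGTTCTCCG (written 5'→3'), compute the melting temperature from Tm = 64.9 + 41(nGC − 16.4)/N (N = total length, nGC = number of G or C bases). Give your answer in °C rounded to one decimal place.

Base counts: A=1, T=3, G=7, C=6; G+C = 13, N = 17.
Tm = 64.9 + 41·(13 − 16.4)/17 = 64.9 + -139.40/17 = 56.7°C.

56.7°C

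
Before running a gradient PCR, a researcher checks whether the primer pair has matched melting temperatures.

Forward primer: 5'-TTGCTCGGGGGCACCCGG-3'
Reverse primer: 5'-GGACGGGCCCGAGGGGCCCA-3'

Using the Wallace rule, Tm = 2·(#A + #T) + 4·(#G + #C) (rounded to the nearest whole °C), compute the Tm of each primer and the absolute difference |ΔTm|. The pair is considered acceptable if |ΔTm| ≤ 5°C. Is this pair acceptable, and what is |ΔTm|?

|ΔTm| = 10°C; the pair is not acceptable.

Forward: A=1 T=3 G=8 C=6 → Tm = 2·4 + 4·14 = 64°C.
Reverse: A=3 T=0 G=10 C=7 → Tm = 2·3 + 4·17 = 74°C.
|ΔTm| = |64 − 74| = 10°C, > 5°C.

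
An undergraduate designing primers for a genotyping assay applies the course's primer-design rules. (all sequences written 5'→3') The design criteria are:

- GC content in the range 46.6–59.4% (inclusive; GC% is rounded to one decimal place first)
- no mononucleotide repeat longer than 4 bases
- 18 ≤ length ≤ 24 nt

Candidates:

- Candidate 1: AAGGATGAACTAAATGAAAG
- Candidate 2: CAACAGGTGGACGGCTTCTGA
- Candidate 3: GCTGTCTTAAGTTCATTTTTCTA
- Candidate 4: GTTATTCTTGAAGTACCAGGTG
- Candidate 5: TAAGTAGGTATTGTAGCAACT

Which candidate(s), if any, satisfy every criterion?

Candidate 2 only.

Candidate 1 (20 nt, A=11 T=3 G=5 C=1): GC 6/20 = 30.0%, outside 46.6–59.4% ✗; longest run = 3 ✓; length 20 ✓ — fails.
Candidate 2 (21 nt, A=5 T=4 G=7 C=5): GC 12/21 = 57.1% ✓; longest run = 2 ✓; length 21 ✓ — passes.
Candidate 3 (23 nt, A=4 T=12 G=3 C=4): GC 7/23 = 30.4%, outside 46.6–59.4% ✗; longest run = 5, exceeds 4 ✗; length 23 ✓ — fails.
Candidate 4 (22 nt, A=5 T=8 G=6 C=3): GC 9/22 = 40.9%, outside 46.6–59.4% ✗; longest run = 2 ✓; length 22 ✓ — fails.
Candidate 5 (21 nt, A=7 T=7 G=5 C=2): GC 7/21 = 33.3%, outside 46.6–59.4% ✗; longest run = 2 ✓; length 21 ✓ — fails.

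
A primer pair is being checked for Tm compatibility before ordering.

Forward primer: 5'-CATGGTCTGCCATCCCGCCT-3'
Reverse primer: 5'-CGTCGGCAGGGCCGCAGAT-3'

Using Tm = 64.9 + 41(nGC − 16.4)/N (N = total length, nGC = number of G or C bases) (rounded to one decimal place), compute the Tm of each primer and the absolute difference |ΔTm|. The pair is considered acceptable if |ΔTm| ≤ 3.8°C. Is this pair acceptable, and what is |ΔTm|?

Forward: G+C = 13, N = 20 → Tm = 64.9 + 41·(13 − 16.4)/20 = 57.9°C.
Reverse: G+C = 14, N = 19 → Tm = 64.9 + 41·(14 − 16.4)/19 = 59.7°C.
|ΔTm| = |57.9 − 59.7| = 1.8°C, ≤ 3.8°C.

|ΔTm| = 1.8°C; the pair is acceptable.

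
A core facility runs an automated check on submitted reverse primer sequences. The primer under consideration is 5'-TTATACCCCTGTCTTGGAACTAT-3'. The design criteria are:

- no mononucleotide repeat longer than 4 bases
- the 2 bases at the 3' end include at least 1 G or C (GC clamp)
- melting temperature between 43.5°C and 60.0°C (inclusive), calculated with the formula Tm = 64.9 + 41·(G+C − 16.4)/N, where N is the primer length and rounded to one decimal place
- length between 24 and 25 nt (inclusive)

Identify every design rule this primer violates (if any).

Fails: GC clamp, length.

Base counts: A=5, T=9, G=3, C=6 (length 23).
homopolymer run: longest run = 4 ✓
GC clamp: 3' end AT has 0 G/C, need ≥1 ✗
Tm: Tm = 64.9 + 41·(9 − 16.4)/23 = 51.7°C ✓
length: length 23, outside 24–25 ✗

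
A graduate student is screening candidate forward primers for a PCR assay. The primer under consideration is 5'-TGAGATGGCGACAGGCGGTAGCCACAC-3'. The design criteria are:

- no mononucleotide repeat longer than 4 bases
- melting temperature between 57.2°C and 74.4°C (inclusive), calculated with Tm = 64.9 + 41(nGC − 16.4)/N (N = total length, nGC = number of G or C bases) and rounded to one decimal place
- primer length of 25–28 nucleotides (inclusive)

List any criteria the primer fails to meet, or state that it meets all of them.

Meets all criteria.

Base counts: A=7, T=3, G=10, C=7 (length 27).
homopolymer run: longest run = 2 ✓
Tm: Tm = 64.9 + 41·(17 − 16.4)/27 = 65.8°C ✓
length: length 27 ✓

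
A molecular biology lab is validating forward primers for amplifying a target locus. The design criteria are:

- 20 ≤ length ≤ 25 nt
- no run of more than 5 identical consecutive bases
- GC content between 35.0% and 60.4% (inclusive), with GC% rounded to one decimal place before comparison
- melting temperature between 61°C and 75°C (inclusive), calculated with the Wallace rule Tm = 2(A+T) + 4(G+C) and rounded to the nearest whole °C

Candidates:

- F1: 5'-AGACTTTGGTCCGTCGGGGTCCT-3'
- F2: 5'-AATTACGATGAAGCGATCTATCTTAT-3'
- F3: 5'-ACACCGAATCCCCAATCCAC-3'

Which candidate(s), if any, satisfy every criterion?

F3 only.

F1 (23 nt, A=2 T=7 G=8 C=6): length 23 ✓; longest run = 4 ✓; GC 14/23 = 60.9%, outside 35.0–60.4% ✗; Tm = 2·9 + 4·14 = 74°C ✓ — fails.
F2 (26 nt, A=9 T=9 G=4 C=4): length 26, outside 20–25 ✗; longest run = 2 ✓; GC 8/26 = 30.8%, outside 35.0–60.4% ✗; Tm = 2·18 + 4·8 = 68°C ✓ — fails.
F3 (20 nt, A=7 T=2 G=1 C=10): length 20 ✓; longest run = 4 ✓; GC 11/20 = 55.0% ✓; Tm = 2·9 + 4·11 = 62°C ✓ — passes.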